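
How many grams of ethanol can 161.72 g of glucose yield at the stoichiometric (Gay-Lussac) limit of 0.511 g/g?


Theoretical ethanol yield: m_EtOH = 0.511 * m_glucose
m_EtOH = 0.511 * 161.72 = 82.6389 g

82.6389 g


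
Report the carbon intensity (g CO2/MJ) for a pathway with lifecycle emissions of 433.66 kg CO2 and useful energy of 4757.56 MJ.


CI = CO2 * 1000 / E
= 433.66 * 1000 / 4757.56
= 91.1518 g CO2/MJ

91.1518 g CO2/MJ


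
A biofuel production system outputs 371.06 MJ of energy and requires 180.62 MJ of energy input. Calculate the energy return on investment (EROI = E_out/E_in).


EROI = E_out / E_in
= 371.06 / 180.62
= 2.0544

2.0544


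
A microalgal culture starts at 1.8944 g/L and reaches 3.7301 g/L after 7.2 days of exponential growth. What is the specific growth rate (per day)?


mu = ln(X2/X1) / dt
= ln(3.7301/1.8944) / 7.2
= 0.0941 per day

0.0941 per day


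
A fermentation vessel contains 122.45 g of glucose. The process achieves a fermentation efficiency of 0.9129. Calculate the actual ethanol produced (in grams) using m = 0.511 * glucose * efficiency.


Actual ethanol: m = 0.511 * 122.45 * 0.9129
m = 57.1219 g

57.1219 g


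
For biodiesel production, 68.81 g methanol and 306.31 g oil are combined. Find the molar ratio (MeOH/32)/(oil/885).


Molar ratio = n_MeOH / n_oil = (MeOH/32) / (oil/885) = (MeOH * 885) / (32 * oil)
= (68.81 * 885) / (32 * 306.31)
= 6.2127

6.2127


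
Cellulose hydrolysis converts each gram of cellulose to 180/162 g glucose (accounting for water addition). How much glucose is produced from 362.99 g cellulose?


glucose = cellulose * 180/162
= 362.99 * 180/162
= 403.3222 g

403.3222 g


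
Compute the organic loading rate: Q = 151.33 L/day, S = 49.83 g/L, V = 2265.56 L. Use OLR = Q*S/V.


OLR = Q * S / V
= 151.33 * 49.83 / 2265.56
= 3.3284 g/L/day

3.3284 g/L/day


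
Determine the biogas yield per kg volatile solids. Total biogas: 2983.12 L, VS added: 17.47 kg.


Y = V / VS
= 2983.12 / 17.47
= 170.7567 L/kg VS

170.7567 L/kg VS


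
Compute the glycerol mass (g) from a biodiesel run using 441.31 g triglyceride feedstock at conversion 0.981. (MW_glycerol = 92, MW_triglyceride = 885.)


glycerol = oil * conv * (92/885)
= 441.31 * 0.981 * 92 / 885
= 45.0046 g

45.0046 g


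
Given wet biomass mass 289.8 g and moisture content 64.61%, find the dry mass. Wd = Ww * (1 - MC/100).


Wd = Ww * (1 - MC/100)
= 289.8 * (1 - 64.61/100)
= 102.5602 g

102.5602 g


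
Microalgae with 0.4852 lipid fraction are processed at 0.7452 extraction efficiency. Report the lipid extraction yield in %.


Y = lipid_content * extraction_eff * 100
= 0.4852 * 0.7452 * 100
= 36.1571%

36.1571%


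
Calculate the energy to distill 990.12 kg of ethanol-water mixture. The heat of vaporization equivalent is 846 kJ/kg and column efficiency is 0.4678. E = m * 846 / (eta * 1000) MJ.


E = m * 846 / (eta * 1000)
= 990.12 * 846 / (0.4678 * 1000)
= 1790.5975 MJ

1790.5975 MJ


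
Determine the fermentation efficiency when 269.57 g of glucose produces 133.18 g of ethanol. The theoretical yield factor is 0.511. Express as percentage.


Fermentation efficiency = (actual / (0.511 * glucose)) * 100
= (133.18 / (0.511 * 269.57)) * 100
= 96.6822%

96.6822%


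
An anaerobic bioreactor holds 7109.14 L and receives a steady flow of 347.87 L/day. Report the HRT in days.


HRT = V / Q
= 7109.14 / 347.87
= 20.4362 days

20.4362 days


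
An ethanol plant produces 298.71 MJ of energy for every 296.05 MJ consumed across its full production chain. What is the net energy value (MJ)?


NEV = E_out - E_in
= 298.71 - 296.05
= 2.6600 MJ

2.6600 MJ


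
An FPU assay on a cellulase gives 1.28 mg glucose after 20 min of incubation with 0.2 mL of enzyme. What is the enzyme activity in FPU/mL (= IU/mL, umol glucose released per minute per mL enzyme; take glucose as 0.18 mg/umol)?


Activity = glucose_mg / (0.18 mg/umol * V_mL * t_min)
= 1.28 / (0.18 * 0.2 * 20)
= 1.7778 FPU/mL

1.7778 FPU/mL


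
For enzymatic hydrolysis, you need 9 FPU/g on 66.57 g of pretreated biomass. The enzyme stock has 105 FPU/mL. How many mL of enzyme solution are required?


V = dosage * m_sub / activity
V = 9 * 66.57 / 105
V = 5.7060 mL

5.7060 mL


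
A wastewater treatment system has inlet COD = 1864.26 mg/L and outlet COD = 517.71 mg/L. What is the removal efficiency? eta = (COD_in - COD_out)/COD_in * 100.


eta = (COD_in - COD_out) / COD_in * 100
= (1864.26 - 517.71) / 1864.26 * 100
= 72.2297%

72.2297%


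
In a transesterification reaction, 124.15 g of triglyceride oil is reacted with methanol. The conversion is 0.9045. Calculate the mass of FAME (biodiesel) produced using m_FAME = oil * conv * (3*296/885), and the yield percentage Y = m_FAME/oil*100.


m_FAME = oil * conv * (3 * 296 / 885) = oil * conv * (888/885)
= 124.15 * 0.9045 * 888 / 885
= 112.6743 g
Y = m_FAME / oil * 100 = conv * (888/885) * 100
= 0.9045 * 888 / 885 * 100
= 90.76%

112.6743 g FAME; Y = 90.76%


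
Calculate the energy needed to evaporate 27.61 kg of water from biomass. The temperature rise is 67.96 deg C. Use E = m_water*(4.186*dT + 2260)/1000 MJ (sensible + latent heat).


E = m_water * (4.186 * dT + 2260) / 1000
= 27.61 * (4.186 * 67.96 + 2260) / 1000
= 70.2531 MJ

70.2531 MJ


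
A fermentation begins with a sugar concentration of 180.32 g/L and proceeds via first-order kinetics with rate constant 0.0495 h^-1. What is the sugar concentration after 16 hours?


S = S0 * exp(-k * t)
S = 180.32 * exp(-0.0495 * 16)
S = 81.6738 g/L

81.6738 g/L


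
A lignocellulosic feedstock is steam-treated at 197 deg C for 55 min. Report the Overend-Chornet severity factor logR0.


logR0 = log10(t * exp((T - 100) / 14.75))
= log10(55 * exp((197 - 100) / 14.75))
= 4.5964

4.5964


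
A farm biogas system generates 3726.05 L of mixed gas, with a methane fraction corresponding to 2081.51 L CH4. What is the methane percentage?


CH4% = V_CH4 / V_total * 100
= 2081.51 / 3726.05 * 100
= 55.8637%

55.8637%


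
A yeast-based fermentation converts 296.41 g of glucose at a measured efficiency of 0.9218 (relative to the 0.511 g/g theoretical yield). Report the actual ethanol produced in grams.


Actual ethanol: m = 0.511 * 296.41 * 0.9218
m = 139.6209 g

139.6209 g


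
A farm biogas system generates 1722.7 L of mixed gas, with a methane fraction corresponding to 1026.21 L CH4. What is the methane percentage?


CH4% = V_CH4 / V_total * 100
= 1026.21 / 1722.7 * 100
= 59.5699%

59.5699%


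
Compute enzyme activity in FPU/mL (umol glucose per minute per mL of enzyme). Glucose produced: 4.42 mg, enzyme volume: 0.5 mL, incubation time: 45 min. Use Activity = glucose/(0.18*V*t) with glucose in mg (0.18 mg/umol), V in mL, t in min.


Activity = glucose_mg / (0.18 mg/umol * V_mL * t_min)
= 4.42 / (0.18 * 0.5 * 45)
= 1.0914 FPU/mL

1.0914 FPU/mL


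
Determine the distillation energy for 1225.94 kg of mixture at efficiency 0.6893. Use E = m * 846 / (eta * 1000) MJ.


E = m * 846 / (eta * 1000)
= 1225.94 * 846 / (0.6893 * 1000)
= 1504.6355 MJ

1504.6355 MJ


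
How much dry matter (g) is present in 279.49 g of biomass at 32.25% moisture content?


Wd = Ww * (1 - MC/100)
= 279.49 * (1 - 32.25/100)
= 189.3545 g

189.3545 g


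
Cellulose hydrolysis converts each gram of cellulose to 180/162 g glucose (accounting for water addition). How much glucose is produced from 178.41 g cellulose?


glucose = cellulose * 180/162
= 178.41 * 180/162
= 198.2333 g

198.2333 g


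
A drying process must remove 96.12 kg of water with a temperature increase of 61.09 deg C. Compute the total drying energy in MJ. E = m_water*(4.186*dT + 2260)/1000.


E = m_water * (4.186 * dT + 2260) / 1000
= 96.12 * (4.186 * 61.09 + 2260) / 1000
= 241.8113 MJ

241.8113 MJ


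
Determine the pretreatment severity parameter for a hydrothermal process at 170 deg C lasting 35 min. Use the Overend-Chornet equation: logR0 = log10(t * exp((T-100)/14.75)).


logR0 = log10(t * exp((T - 100) / 14.75))
= log10(35 * exp((170 - 100) / 14.75))
= 3.6051

3.6051


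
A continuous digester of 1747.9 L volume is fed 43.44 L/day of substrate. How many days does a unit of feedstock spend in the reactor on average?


HRT = V / Q
= 1747.9 / 43.44
= 40.2371 days

40.2371 days


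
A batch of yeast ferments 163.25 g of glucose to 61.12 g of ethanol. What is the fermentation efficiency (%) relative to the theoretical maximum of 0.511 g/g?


Fermentation efficiency = (actual / (0.511 * glucose)) * 100
= (61.12 / (0.511 * 163.25)) * 100
= 73.2671%

73.2671%


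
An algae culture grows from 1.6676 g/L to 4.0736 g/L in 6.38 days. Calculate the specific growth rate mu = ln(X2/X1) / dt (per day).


mu = ln(X2/X1) / dt
= ln(4.0736/1.6676) / 6.38
= 0.1400 per day

0.1400 per day


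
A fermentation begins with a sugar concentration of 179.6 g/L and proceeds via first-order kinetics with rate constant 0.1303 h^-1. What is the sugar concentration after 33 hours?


S = S0 * exp(-k * t)
S = 179.6 * exp(-0.1303 * 33)
S = 2.4372 g/L

2.4372 g/L


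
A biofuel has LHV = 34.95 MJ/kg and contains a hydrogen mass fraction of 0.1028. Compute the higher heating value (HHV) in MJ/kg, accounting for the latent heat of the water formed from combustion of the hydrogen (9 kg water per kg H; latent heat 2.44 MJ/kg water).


HHV = LHV + H_frac * 9 * 2.44
= 34.95 + 0.1028 * 9 * 2.44
= 37.2075 MJ/kg

37.2075 MJ/kg


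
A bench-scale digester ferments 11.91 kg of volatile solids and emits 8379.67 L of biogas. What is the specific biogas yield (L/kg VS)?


Y = V / VS
= 8379.67 / 11.91
= 703.5827 L/kg VS

703.5827 L/kg VS


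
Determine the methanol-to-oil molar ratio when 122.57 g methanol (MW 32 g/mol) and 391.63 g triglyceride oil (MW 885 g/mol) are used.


Molar ratio = n_MeOH / n_oil = (MeOH/32) / (oil/885) = (MeOH * 885) / (32 * oil)
= (122.57 * 885) / (32 * 391.63)
= 8.6557

8.6557


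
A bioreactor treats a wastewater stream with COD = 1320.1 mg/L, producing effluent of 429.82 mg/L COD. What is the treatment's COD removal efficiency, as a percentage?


eta = (COD_in - COD_out) / COD_in * 100
= (1320.1 - 429.82) / 1320.1 * 100
= 67.4403%

67.4403%


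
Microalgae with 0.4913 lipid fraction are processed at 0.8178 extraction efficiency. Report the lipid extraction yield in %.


Y = lipid_content * extraction_eff * 100
= 0.4913 * 0.8178 * 100
= 40.1785%

40.1785%


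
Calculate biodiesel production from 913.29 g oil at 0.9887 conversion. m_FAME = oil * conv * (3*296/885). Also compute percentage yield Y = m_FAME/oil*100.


m_FAME = oil * conv * (3 * 296 / 885) = oil * conv * (888/885)
= 913.29 * 0.9887 * 888 / 885
= 906.0307 g
Y = m_FAME / oil * 100 = conv * (888/885) * 100
= 0.9887 * 888 / 885 * 100
= 99.21%

906.0307 g FAME; Y = 99.21%


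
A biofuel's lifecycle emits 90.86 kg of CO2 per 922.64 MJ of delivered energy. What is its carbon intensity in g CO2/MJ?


CI = CO2 * 1000 / E
= 90.86 * 1000 / 922.64
= 98.4783 g CO2/MJ

98.4783 g CO2/MJ


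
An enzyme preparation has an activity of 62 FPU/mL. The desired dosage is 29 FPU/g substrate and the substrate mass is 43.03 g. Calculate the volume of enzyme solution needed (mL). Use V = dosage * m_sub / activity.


V = dosage * m_sub / activity
V = 29 * 43.03 / 62
V = 20.1269 mL

20.1269 mL


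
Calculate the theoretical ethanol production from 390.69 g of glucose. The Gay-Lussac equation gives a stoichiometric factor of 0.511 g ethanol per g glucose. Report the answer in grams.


Theoretical ethanol yield: m_EtOH = 0.511 * m_glucose
m_EtOH = 0.511 * 390.69 = 199.6426 g

199.6426 g


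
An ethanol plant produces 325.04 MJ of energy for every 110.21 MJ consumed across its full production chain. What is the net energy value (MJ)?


NEV = E_out - E_in
= 325.04 - 110.21
= 214.8300 MJ

214.8300 MJ


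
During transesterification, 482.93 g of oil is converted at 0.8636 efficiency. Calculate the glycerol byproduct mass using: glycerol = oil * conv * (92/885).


glycerol = oil * conv * (92/885)
= 482.93 * 0.8636 * 92 / 885
= 43.3552 g

43.3552 g


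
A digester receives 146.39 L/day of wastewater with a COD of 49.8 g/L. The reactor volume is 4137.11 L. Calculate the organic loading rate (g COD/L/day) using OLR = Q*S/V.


OLR = Q * S / V
= 146.39 * 49.8 / 4137.11
= 1.7622 g/L/day

1.7622 g/L/day


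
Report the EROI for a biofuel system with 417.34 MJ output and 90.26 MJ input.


EROI = E_out / E_in
= 417.34 / 90.26
= 4.6238

4.6238


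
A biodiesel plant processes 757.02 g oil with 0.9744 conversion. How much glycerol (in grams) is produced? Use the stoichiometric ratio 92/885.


glycerol = oil * conv * (92/885)
= 757.02 * 0.9744 * 92 / 885
= 76.6813 g

76.6813 g


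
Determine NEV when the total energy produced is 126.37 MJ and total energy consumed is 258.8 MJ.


NEV = E_out - E_in
= 126.37 - 258.8
= -132.4300 MJ

-132.4300 MJ


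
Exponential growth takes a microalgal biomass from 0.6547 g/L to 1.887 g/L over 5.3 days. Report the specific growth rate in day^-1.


mu = ln(X2/X1) / dt
= ln(1.887/0.6547) / 5.3
= 0.1997 per day

0.1997 per day


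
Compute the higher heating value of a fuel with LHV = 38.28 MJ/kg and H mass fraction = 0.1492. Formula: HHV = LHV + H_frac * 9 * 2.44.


HHV = LHV + H_frac * 9 * 2.44
= 38.28 + 0.1492 * 9 * 2.44
= 41.5564 MJ/kg

41.5564 MJ/kg


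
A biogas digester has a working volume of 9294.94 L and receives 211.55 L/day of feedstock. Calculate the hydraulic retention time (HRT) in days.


HRT = V / Q
= 9294.94 / 211.55
= 43.9373 days

43.9373 days


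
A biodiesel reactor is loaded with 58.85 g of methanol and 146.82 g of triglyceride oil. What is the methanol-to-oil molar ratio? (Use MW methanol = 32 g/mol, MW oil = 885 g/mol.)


Molar ratio = n_MeOH / n_oil = (MeOH/32) / (oil/885) = (MeOH * 885) / (32 * oil)
= (58.85 * 885) / (32 * 146.82)
= 11.0855

11.0855


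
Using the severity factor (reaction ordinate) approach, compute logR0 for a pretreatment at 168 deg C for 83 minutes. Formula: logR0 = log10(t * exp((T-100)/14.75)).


logR0 = log10(t * exp((T - 100) / 14.75))
= log10(83 * exp((168 - 100) / 14.75))
= 3.9212

3.9212


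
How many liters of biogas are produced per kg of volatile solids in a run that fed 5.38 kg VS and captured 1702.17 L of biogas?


Y = V / VS
= 1702.17 / 5.38
= 316.3885 L/kg VS

316.3885 L/kg VS


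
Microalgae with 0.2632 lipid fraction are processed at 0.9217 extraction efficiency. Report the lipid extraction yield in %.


Y = lipid_content * extraction_eff * 100
= 0.2632 * 0.9217 * 100
= 24.2591%

24.2591%


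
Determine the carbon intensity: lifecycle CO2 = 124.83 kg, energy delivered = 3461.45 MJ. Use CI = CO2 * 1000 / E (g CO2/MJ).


CI = CO2 * 1000 / E
= 124.83 * 1000 / 3461.45
= 36.0629 g CO2/MJ

36.0629 g CO2/MJ


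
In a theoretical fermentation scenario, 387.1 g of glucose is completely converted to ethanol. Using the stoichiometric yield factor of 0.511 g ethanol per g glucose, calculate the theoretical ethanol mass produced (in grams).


Theoretical ethanol yield: m_EtOH = 0.511 * m_glucose
m_EtOH = 0.511 * 387.1 = 197.8081 g

197.8081 g


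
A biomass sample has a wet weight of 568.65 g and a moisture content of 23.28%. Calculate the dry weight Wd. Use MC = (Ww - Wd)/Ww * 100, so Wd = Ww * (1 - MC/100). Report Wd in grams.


Wd = Ww * (1 - MC/100)
= 568.65 * (1 - 23.28/100)
= 436.2683 g

436.2683 g


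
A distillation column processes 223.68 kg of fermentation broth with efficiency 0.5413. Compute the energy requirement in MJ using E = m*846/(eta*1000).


E = m * 846 / (eta * 1000)
= 223.68 * 846 / (0.5413 * 1000)
= 349.5904 MJ

349.5904 MJ


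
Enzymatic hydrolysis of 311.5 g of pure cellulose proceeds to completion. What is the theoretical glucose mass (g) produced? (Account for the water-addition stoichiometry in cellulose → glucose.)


glucose = cellulose * 180/162
= 311.5 * 180/162
= 346.1111 g

346.1111 g


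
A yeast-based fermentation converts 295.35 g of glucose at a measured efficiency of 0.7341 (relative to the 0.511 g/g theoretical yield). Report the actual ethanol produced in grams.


Actual ethanol: m = 0.511 * 295.35 * 0.7341
m = 110.7932 g

110.7932 g


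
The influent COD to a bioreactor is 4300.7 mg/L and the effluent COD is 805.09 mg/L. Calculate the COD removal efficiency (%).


eta = (COD_in - COD_out) / COD_in * 100
= (4300.7 - 805.09) / 4300.7 * 100
= 81.2800%

81.2800%


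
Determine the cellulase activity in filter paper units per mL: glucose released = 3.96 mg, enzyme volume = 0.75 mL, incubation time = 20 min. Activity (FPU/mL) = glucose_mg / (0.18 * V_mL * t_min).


Activity = glucose_mg / (0.18 mg/umol * V_mL * t_min)
= 3.96 / (0.18 * 0.75 * 20)
= 1.4667 FPU/mL

1.4667 FPU/mL


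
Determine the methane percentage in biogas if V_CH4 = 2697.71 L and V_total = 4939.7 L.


CH4% = V_CH4 / V_total * 100
= 2697.71 / 4939.7 * 100
= 54.6128%

54.6128%


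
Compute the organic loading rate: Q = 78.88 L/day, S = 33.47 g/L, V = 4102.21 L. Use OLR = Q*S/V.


OLR = Q * S / V
= 78.88 * 33.47 / 4102.21
= 0.6436 g/L/day

0.6436 g/L/day


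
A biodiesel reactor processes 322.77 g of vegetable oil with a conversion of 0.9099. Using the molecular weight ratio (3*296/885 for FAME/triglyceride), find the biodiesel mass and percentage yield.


m_FAME = oil * conv * (3 * 296 / 885) = oil * conv * (888/885)
= 322.77 * 0.9099 * 888 / 885
= 294.6840 g
Y = m_FAME / oil * 100 = conv * (888/885) * 100
= 0.9099 * 888 / 885 * 100
= 91.30%

294.6840 g FAME; Y = 91.30%


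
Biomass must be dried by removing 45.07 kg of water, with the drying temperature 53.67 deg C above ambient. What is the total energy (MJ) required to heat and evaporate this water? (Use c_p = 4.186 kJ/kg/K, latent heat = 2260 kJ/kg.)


E = m_water * (4.186 * dT + 2260) / 1000
= 45.07 * (4.186 * 53.67 + 2260) / 1000
= 111.9837 MJ

111.9837 MJ


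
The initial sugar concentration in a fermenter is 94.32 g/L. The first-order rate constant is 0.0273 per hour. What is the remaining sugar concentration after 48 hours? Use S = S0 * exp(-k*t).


S = S0 * exp(-k * t)
S = 94.32 * exp(-0.0273 * 48)
S = 25.4392 g/L

25.4392 g/L


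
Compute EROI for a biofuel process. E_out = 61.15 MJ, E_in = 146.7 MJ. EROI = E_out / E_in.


EROI = E_out / E_in
= 61.15 / 146.7
= 0.4168

0.4168


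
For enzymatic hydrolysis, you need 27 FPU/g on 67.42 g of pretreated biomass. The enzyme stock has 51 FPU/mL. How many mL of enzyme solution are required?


V = dosage * m_sub / activity
V = 27 * 67.42 / 51
V = 35.6929 mL

35.6929 mL


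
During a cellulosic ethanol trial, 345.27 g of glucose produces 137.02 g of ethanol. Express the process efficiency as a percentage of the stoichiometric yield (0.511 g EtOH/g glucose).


Fermentation efficiency = (actual / (0.511 * glucose)) * 100
= (137.02 / (0.511 * 345.27)) * 100
= 77.6612%

77.6612%


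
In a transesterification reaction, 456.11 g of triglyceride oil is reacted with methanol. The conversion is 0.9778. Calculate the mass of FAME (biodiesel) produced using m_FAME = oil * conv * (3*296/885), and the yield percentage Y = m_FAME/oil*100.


m_FAME = oil * conv * (3 * 296 / 885) = oil * conv * (888/885)
= 456.11 * 0.9778 * 888 / 885
= 447.4962 g
Y = m_FAME / oil * 100 = conv * (888/885) * 100
= 0.9778 * 888 / 885 * 100
= 98.11%

447.4962 g FAME; Y = 98.11%


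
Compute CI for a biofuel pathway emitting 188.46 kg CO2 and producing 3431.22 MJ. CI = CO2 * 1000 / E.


CI = CO2 * 1000 / E
= 188.46 * 1000 / 3431.22
= 54.9251 g CO2/MJ

54.9251 g CO2/MJ


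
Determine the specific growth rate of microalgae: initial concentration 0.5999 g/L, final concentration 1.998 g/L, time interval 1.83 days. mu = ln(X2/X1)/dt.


mu = ln(X2/X1) / dt
= ln(1.998/0.5999) / 1.83
= 0.6575 per day

0.6575 per day


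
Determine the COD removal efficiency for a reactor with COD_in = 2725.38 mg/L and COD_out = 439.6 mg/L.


eta = (COD_in - COD_out) / COD_in * 100
= (2725.38 - 439.6) / 2725.38 * 100
= 83.8701%

83.8701%


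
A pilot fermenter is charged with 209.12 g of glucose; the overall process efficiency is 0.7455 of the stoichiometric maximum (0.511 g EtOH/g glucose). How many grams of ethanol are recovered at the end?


Actual ethanol: m = 0.511 * 209.12 * 0.7455
m = 79.6644 g

79.6644 g


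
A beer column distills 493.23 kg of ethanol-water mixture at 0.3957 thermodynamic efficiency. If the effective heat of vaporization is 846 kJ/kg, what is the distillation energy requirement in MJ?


E = m * 846 / (eta * 1000)
= 493.23 * 846 / (0.3957 * 1000)
= 1054.5175 MJ

1054.5175 MJ


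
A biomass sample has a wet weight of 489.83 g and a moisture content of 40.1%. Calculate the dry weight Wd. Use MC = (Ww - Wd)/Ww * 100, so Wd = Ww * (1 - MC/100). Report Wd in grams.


Wd = Ww * (1 - MC/100)
= 489.83 * (1 - 40.1/100)
= 293.4082 g

293.4082 g


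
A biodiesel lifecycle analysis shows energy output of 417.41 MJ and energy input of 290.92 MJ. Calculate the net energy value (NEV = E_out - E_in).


NEV = E_out - E_in
= 417.41 - 290.92
= 126.4900 MJ

126.4900 MJ


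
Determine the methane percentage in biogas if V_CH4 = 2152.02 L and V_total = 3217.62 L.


CH4% = V_CH4 / V_total * 100
= 2152.02 / 3217.62 * 100
= 66.8824%

66.8824%


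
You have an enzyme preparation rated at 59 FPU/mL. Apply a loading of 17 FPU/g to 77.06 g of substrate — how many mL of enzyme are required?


V = dosage * m_sub / activity
V = 17 * 77.06 / 59
V = 22.2037 mL

22.2037 mL


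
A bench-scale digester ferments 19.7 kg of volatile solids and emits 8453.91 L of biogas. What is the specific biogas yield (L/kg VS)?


Y = V / VS
= 8453.91 / 19.7
= 429.1325 L/kg VS

429.1325 L/kg VS


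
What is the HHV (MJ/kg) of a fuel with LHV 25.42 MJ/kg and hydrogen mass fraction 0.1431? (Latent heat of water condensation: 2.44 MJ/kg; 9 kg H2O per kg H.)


HHV = LHV + H_frac * 9 * 2.44
= 25.42 + 0.1431 * 9 * 2.44
= 28.5625 MJ/kg

28.5625 MJ/kg


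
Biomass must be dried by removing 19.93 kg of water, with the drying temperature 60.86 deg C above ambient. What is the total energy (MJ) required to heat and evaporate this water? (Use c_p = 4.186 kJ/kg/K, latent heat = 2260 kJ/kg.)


E = m_water * (4.186 * dT + 2260) / 1000
= 19.93 * (4.186 * 60.86 + 2260) / 1000
= 50.1192 MJ

50.1192 MJ


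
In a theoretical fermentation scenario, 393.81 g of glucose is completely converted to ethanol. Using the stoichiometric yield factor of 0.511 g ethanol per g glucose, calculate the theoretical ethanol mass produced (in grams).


Theoretical ethanol yield: m_EtOH = 0.511 * m_glucose
m_EtOH = 0.511 * 393.81 = 201.2369 g

201.2369 g


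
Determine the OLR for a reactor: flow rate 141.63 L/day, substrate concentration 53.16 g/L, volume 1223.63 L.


OLR = Q * S / V
= 141.63 * 53.16 / 1223.63
= 6.1530 g/L/day

6.1530 g/L/day


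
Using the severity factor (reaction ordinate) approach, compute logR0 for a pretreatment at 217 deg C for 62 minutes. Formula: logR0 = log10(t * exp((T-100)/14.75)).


logR0 = log10(t * exp((T - 100) / 14.75))
= log10(62 * exp((217 - 100) / 14.75))
= 5.2373

5.2373


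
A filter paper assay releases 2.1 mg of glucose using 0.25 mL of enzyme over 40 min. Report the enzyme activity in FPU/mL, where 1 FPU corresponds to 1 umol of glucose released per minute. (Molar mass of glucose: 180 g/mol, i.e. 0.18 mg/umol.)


Activity = glucose_mg / (0.18 mg/umol * V_mL * t_min)
= 2.1 / (0.18 * 0.25 * 40)
= 1.1667 FPU/mL

1.1667 FPU/mL


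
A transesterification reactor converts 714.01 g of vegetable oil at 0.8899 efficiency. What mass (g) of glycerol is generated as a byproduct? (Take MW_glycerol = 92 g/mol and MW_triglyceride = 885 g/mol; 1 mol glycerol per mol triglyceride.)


glycerol = oil * conv * (92/885)
= 714.01 * 0.8899 * 92 / 885
= 66.0526 g

66.0526 g


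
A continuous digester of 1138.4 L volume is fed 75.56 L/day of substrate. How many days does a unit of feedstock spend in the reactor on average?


HRT = V / Q
= 1138.4 / 75.56
= 15.0662 days

15.0662 days


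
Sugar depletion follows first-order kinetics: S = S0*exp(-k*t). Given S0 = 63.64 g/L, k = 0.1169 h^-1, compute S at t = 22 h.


S = S0 * exp(-k * t)
S = 63.64 * exp(-0.1169 * 22)
S = 4.8620 g/L

4.8620 g/L


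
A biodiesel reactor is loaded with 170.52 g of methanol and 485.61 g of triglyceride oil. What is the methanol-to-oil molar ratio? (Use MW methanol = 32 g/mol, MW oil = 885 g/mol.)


Molar ratio = n_MeOH / n_oil = (MeOH/32) / (oil/885) = (MeOH * 885) / (32 * oil)
= (170.52 * 885) / (32 * 485.61)
= 9.7114

9.7114


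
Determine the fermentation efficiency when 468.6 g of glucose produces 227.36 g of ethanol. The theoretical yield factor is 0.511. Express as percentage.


Fermentation efficiency = (actual / (0.511 * glucose)) * 100
= (227.36 / (0.511 * 468.6)) * 100
= 94.9491%

94.9491%


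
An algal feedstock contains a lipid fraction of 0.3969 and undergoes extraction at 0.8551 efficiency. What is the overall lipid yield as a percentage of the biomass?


Y = lipid_content * extraction_eff * 100
= 0.3969 * 0.8551 * 100
= 33.9389%

33.9389%


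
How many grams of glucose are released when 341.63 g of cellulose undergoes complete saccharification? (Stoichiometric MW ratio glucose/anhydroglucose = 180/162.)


glucose = cellulose * 180/162
= 341.63 * 180/162
= 379.5889 g

379.5889 g


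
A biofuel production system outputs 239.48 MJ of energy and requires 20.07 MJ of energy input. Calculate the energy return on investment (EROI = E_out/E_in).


EROI = E_out / E_in
= 239.48 / 20.07
= 11.9322

11.9322


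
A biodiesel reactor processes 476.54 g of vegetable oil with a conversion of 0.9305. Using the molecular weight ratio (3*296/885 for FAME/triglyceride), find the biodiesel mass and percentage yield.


m_FAME = oil * conv * (3 * 296 / 885) = oil * conv * (888/885)
= 476.54 * 0.9305 * 888 / 885
= 444.9236 g
Y = m_FAME / oil * 100 = conv * (888/885) * 100
= 0.9305 * 888 / 885 * 100
= 93.37%

444.9236 g FAME; Y = 93.37%


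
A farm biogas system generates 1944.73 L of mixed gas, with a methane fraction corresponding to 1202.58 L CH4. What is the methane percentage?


CH4% = V_CH4 / V_total * 100
= 1202.58 / 1944.73 * 100
= 61.8379%

61.8379%


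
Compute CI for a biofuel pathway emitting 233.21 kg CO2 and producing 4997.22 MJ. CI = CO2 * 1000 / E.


CI = CO2 * 1000 / E
= 233.21 * 1000 / 4997.22
= 46.6679 g CO2/MJ

46.6679 g CO2/MJ


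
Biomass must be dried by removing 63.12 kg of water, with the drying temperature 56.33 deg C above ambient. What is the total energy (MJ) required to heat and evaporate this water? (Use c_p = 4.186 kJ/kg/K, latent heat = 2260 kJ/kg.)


E = m_water * (4.186 * dT + 2260) / 1000
= 63.12 * (4.186 * 56.33 + 2260) / 1000
= 157.5347 MJ

157.5347 MJ


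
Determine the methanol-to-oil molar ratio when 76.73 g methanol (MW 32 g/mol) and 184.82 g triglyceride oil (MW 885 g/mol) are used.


Molar ratio = n_MeOH / n_oil = (MeOH/32) / (oil/885) = (MeOH * 885) / (32 * oil)
= (76.73 * 885) / (32 * 184.82)
= 11.4818

11.4818


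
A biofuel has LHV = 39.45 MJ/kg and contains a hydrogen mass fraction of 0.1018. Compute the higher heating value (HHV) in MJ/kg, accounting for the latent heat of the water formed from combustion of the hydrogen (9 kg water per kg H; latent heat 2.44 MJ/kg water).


HHV = LHV + H_frac * 9 * 2.44
= 39.45 + 0.1018 * 9 * 2.44
= 41.6855 MJ/kg

41.6855 MJ/kg


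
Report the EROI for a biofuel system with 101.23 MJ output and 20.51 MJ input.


EROI = E_out / E_in
= 101.23 / 20.51
= 4.9356

4.9356


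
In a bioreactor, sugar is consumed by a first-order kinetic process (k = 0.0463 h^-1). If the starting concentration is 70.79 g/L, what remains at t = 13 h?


S = S0 * exp(-k * t)
S = 70.79 * exp(-0.0463 * 13)
S = 38.7766 g/L

38.7766 g/L


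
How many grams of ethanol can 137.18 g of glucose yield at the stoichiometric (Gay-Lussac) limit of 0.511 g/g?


Theoretical ethanol yield: m_EtOH = 0.511 * m_glucose
m_EtOH = 0.511 * 137.18 = 70.0990 g

70.0990 g


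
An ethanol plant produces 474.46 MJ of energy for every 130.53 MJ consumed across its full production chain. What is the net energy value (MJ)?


NEV = E_out - E_in
= 474.46 - 130.53
= 343.9300 MJ

343.9300 MJ


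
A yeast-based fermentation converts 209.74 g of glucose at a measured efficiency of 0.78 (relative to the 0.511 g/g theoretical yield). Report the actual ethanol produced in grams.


Actual ethanol: m = 0.511 * 209.74 * 0.78
m = 83.5982 g

83.5982 g


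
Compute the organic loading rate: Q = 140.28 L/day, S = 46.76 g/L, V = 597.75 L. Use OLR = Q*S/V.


OLR = Q * S / V
= 140.28 * 46.76 / 597.75
= 10.9736 g/L/day

10.9736 g/L/day


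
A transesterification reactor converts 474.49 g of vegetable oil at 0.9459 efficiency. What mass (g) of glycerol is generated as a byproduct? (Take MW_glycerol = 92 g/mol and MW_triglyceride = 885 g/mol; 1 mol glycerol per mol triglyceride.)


glycerol = oil * conv * (92/885)
= 474.49 * 0.9459 * 92 / 885
= 46.6570 g

46.6570 g


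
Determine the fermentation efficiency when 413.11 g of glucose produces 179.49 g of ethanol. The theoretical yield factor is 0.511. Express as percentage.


Fermentation efficiency = (actual / (0.511 * glucose)) * 100
= (179.49 / (0.511 * 413.11)) * 100
= 85.0264%

85.0264%


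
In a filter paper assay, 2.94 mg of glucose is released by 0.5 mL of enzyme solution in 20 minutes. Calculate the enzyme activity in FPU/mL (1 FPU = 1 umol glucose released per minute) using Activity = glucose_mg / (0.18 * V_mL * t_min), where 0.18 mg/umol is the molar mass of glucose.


Activity = glucose_mg / (0.18 mg/umol * V_mL * t_min)
= 2.94 / (0.18 * 0.5 * 20)
= 1.6333 FPU/mL

1.6333 FPU/mL


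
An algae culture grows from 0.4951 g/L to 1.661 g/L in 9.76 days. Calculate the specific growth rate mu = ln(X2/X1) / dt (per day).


mu = ln(X2/X1) / dt
= ln(1.661/0.4951) / 9.76
= 0.1240 per day

0.1240 per day


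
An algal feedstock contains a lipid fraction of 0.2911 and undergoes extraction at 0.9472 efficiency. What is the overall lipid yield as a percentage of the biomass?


Y = lipid_content * extraction_eff * 100
= 0.2911 * 0.9472 * 100
= 27.5730%

27.5730%


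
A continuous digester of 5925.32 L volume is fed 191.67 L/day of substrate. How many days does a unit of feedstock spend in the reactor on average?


HRT = V / Q
= 5925.32 / 191.67
= 30.9142 days

30.9142 days


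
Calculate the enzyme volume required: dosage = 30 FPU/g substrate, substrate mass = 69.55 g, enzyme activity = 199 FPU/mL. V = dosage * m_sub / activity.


V = dosage * m_sub / activity
V = 30 * 69.55 / 199
V = 10.4849 mL

10.4849 mL


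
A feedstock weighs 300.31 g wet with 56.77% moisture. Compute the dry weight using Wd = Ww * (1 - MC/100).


Wd = Ww * (1 - MC/100)
= 300.31 * (1 - 56.77/100)
= 129.8240 g

129.8240 g


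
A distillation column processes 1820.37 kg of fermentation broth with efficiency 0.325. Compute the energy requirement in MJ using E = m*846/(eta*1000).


E = m * 846 / (eta * 1000)
= 1820.37 * 846 / (0.325 * 1000)
= 4738.5631 MJ

4738.5631 MJ


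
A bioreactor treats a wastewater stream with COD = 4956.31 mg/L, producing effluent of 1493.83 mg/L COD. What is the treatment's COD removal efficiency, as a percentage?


eta = (COD_in - COD_out) / COD_in * 100
= (4956.31 - 1493.83) / 4956.31 * 100
= 69.8600%

69.8600%


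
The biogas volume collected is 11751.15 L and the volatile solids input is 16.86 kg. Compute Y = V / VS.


Y = V / VS
= 11751.15 / 16.86
= 696.9840 L/kg VS

696.9840 L/kg VS


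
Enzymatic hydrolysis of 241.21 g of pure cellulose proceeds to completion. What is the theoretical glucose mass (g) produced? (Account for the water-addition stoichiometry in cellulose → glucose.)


glucose = cellulose * 180/162
= 241.21 * 180/162
= 268.0111 g

268.0111 g


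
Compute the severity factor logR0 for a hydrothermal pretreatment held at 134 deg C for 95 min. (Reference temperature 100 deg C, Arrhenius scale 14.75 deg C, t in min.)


logR0 = log10(t * exp((T - 100) / 14.75))
= log10(95 * exp((134 - 100) / 14.75))
= 2.9788

2.9788


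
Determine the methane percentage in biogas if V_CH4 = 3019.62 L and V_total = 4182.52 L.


CH4% = V_CH4 / V_total * 100
= 3019.62 / 4182.52 * 100
= 72.1962%

72.1962%


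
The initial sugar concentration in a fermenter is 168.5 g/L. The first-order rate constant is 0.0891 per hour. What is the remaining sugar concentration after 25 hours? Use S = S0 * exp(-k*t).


S = S0 * exp(-k * t)
S = 168.5 * exp(-0.0891 * 25)
S = 18.1639 g/L

18.1639 g/L


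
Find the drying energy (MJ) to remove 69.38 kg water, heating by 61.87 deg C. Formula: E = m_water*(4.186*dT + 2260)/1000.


E = m_water * (4.186 * dT + 2260) / 1000
= 69.38 * (4.186 * 61.87 + 2260) / 1000
= 174.7674 MJ

174.7674 MJ


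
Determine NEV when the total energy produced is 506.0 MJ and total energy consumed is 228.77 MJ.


NEV = E_out - E_in
= 506.0 - 228.77
= 277.2300 MJ

277.2300 MJ


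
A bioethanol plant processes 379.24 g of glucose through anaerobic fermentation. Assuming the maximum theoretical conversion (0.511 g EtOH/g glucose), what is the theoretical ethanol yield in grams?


Theoretical ethanol yield: m_EtOH = 0.511 * m_glucose
m_EtOH = 0.511 * 379.24 = 193.7916 g

193.7916 g


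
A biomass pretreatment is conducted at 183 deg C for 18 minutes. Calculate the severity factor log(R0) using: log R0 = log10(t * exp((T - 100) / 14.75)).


logR0 = log10(t * exp((T - 100) / 14.75))
= log10(18 * exp((183 - 100) / 14.75))
= 3.6991

3.6991


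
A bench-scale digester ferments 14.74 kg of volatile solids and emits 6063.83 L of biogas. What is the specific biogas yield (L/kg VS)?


Y = V / VS
= 6063.83 / 14.74
= 411.3860 L/kg VS

411.3860 L/kg VS


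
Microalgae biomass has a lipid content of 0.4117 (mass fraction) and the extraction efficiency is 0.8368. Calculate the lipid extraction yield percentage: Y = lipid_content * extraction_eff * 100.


Y = lipid_content * extraction_eff * 100
= 0.4117 * 0.8368 * 100
= 34.4511%

34.4511%


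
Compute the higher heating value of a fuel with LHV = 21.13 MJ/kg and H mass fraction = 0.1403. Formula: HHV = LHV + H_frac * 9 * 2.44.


HHV = LHV + H_frac * 9 * 2.44
= 21.13 + 0.1403 * 9 * 2.44
= 24.2110 MJ/kg

24.2110 MJ/kg


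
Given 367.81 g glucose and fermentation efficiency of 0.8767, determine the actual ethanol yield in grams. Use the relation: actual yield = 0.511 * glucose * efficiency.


Actual ethanol: m = 0.511 * 367.81 * 0.8767
m = 164.7766 g

164.7766 g


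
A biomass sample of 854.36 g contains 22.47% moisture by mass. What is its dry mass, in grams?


Wd = Ww * (1 - MC/100)
= 854.36 * (1 - 22.47/100)
= 662.3853 g

662.3853 g


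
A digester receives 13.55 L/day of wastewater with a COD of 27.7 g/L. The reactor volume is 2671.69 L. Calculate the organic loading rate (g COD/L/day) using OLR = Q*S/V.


OLR = Q * S / V
= 13.55 * 27.7 / 2671.69
= 0.1405 g/L/day

0.1405 g/L/day


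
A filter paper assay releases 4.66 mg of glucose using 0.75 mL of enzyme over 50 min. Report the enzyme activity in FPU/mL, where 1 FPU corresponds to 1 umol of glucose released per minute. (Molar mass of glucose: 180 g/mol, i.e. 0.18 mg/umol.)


Activity = glucose_mg / (0.18 mg/umol * V_mL * t_min)
= 4.66 / (0.18 * 0.75 * 50)
= 0.6904 FPU/mL

0.6904 FPU/mL


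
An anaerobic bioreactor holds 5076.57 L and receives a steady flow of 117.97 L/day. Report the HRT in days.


HRT = V / Q
= 5076.57 / 117.97
= 43.0327 days

43.0327 days


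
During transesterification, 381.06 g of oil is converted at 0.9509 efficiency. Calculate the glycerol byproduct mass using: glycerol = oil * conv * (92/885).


glycerol = oil * conv * (92/885)
= 381.06 * 0.9509 * 92 / 885
= 37.6680 g

37.6680 g


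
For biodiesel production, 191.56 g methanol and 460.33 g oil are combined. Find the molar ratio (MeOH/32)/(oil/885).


Molar ratio = n_MeOH / n_oil = (MeOH/32) / (oil/885) = (MeOH * 885) / (32 * oil)
= (191.56 * 885) / (32 * 460.33)
= 11.5088

11.5088


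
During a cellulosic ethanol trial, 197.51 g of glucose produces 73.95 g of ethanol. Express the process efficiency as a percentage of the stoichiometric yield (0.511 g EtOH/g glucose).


Fermentation efficiency = (actual / (0.511 * glucose)) * 100
= (73.95 / (0.511 * 197.51)) * 100
= 73.2703%

73.2703%


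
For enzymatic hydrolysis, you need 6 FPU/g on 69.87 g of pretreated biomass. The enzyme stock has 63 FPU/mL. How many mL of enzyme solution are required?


V = dosage * m_sub / activity
V = 6 * 69.87 / 63
V = 6.6543 mL

6.6543 mL


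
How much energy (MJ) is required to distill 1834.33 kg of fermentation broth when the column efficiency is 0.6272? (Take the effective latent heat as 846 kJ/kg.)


E = m * 846 / (eta * 1000)
= 1834.33 * 846 / (0.6272 * 1000)
= 2474.2398 MJ

2474.2398 MJ


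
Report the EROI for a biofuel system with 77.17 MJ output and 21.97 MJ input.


EROI = E_out / E_in
= 77.17 / 21.97
= 3.5125

3.5125


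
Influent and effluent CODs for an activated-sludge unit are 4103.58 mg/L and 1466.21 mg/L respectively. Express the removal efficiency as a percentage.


eta = (COD_in - COD_out) / COD_in * 100
= (4103.58 - 1466.21) / 4103.58 * 100
= 64.2700%

64.2700%


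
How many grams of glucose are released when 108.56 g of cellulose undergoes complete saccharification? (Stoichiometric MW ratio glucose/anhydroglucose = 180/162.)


glucose = cellulose * 180/162
= 108.56 * 180/162
= 120.6222 g

120.6222 g


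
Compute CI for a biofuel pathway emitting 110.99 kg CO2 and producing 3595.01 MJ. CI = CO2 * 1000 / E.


CI = CO2 * 1000 / E
= 110.99 * 1000 / 3595.01
= 30.8733 g CO2/MJ

30.8733 g CO2/MJ


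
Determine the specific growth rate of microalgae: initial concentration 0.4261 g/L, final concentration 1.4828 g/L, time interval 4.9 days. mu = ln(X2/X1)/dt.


mu = ln(X2/X1) / dt
= ln(1.4828/0.4261) / 4.9
= 0.2545 per day

0.2545 per day


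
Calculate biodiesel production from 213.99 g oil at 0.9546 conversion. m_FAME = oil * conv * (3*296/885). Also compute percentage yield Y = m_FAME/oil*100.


m_FAME = oil * conv * (3 * 296 / 885) = oil * conv * (888/885)
= 213.99 * 0.9546 * 888 / 885
= 204.9673 g
Y = m_FAME / oil * 100 = conv * (888/885) * 100
= 0.9546 * 888 / 885 * 100
= 95.78%

204.9673 g FAME; Y = 95.78%


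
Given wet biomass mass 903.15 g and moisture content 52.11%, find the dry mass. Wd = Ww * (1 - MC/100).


Wd = Ww * (1 - MC/100)
= 903.15 * (1 - 52.11/100)
= 432.5185 g

432.5185 g


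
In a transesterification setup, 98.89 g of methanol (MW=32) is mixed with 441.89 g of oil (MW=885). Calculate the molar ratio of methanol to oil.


Molar ratio = n_MeOH / n_oil = (MeOH/32) / (oil/885) = (MeOH * 885) / (32 * oil)
= (98.89 * 885) / (32 * 441.89)
= 6.1892

6.1892


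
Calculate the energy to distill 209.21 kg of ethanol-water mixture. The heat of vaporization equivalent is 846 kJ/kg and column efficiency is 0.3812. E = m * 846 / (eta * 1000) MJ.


E = m * 846 / (eta * 1000)
= 209.21 * 846 / (0.3812 * 1000)
= 464.3013 MJ

464.3013 MJ


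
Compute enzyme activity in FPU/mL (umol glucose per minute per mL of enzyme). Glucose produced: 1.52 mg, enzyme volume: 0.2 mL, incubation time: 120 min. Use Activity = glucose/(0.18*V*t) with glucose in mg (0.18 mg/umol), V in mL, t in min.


Activity = glucose_mg / (0.18 mg/umol * V_mL * t_min)
= 1.52 / (0.18 * 0.2 * 120)
= 0.3519 FPU/mL

0.3519 FPU/mL
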